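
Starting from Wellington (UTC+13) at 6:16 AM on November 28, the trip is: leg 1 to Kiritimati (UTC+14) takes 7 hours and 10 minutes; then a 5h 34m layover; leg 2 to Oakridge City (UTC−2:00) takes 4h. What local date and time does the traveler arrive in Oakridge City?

8:00 AM on November 28

Convert departure to UTC: 6:16 AM − 13:00 = 5:16 PM UTC on Nov 27.
Add 7 hours and 10 minutes leg 1 → 12:26 AM UTC (Nov 28).
Add 5 hours and 34 minutes layover in Kiritimati → 6:00 AM UTC.
Add 4 hours leg 2 → 10:00 AM UTC.
Oakridge City is UTC−2:00, so local arrival = 10:00 AM − 2:00 = 8:00 AM on Nov 28.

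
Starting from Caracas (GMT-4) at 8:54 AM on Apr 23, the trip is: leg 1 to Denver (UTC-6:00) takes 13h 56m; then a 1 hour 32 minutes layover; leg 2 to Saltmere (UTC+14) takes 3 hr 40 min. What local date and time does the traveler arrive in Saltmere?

Convert departure to UTC: 8:54 AM + 4:00 = 12:54 PM UTC on Apr 23.
Add 13 hours 56 minutes leg 1 → 2:50 AM UTC (Apr 24).
Add 1 hour and 32 minutes layover in Denver → 4:22 AM UTC.
Add 3 hours and 40 minutes leg 2 → 8:02 AM UTC.
Saltmere is UTC+14:00, so local arrival = 8:02 AM + 14:00 = 10:02 PM on Apr 24.

10:02 PM on April 24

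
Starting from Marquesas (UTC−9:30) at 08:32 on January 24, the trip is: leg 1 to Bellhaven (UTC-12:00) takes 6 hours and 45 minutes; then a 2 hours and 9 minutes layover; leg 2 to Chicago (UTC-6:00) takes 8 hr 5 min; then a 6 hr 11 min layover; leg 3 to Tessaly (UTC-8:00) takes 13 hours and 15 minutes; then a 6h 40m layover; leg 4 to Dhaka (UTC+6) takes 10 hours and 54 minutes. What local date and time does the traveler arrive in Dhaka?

06:01 on January 27

Convert departure to UTC: 08:32 + 9:30 = 18:02 UTC on Jan 24.
Add 6 hours 45 minutes leg 1 → 00:47 UTC (Jan 25).
Add 2 hours and 9 minutes layover in Bellhaven → 02:56 UTC.
Add 8 hours 5 minutes leg 2 → 11:01 UTC.
Add 6 hours and 11 minutes layover in Chicago → 17:12 UTC.
Add 13 hours 15 minutes leg 3 → 06:27 UTC (Jan 26).
Add 6 hours 40 minutes layover in Tessaly → 13:07 UTC.
Add 10 hours and 54 minutes leg 4 → 00:01 UTC (Jan 27).
Dhaka is UTC+6:00, so local arrival = 00:01 + 6:00 = 06:01 on Jan 27.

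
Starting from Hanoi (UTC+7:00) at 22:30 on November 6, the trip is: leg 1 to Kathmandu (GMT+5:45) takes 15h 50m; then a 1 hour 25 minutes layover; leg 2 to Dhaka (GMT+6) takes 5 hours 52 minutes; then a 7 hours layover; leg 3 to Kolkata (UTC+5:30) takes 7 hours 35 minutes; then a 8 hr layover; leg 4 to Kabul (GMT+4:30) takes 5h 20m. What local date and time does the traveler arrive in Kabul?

23:02 on November 8

Convert departure to UTC: 22:30 − 7:00 = 15:30 UTC on Nov 6.
Add 15 hours 50 minutes leg 1 → 07:20 UTC (Nov 7).
Add 1 hour 25 minutes layover in Kathmandu → 08:45 UTC.
Add 5 hours and 52 minutes leg 2 → 14:37 UTC.
Add 7 hours layover in Dhaka → 21:37 UTC.
Add 7 hours 35 minutes leg 3 → 05:12 UTC (Nov 8).
Add 8 hours layover in Kolkata → 13:12 UTC.
Add 5 hours 20 minutes leg 4 → 18:32 UTC.
Kabul is UTC+4:30, so local arrival = 18:32 + 4:30 = 23:02 on Nov 8.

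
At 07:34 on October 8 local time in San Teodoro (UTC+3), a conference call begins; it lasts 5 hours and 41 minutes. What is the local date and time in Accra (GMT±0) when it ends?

Convert start to UTC: 07:34 − 3:00 = 04:34 UTC on Oct 8.
Add 5 hours 41 minutes duration → 10:15 UTC.
Accra is UTC+0, so local end time is the same: 10:15 on Oct 8.

10:15 on Oct 8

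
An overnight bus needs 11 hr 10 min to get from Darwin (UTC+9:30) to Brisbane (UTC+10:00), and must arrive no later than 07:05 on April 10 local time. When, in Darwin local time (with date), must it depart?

19:25 on Apr 9

Target arrival in UTC: 07:05 − 10:00 = 21:05 on Apr 9.
Subtract 11 hours and 10 minutes → departure 09:55 UTC on Apr 9.
Darwin is UTC+9:30: 09:55 + 9:30 = 19:25 on Apr 9.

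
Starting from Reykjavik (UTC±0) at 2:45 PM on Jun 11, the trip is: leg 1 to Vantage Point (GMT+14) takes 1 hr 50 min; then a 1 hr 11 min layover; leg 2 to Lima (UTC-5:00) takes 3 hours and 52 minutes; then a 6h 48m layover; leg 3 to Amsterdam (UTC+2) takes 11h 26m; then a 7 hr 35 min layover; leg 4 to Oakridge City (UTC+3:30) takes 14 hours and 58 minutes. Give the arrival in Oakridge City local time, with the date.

5:55 PM on June 13

Reykjavik is at UTC+0, so departure is already 2:45 PM UTC on Jun 11.
Add 1 hour 50 minutes leg 1 → 4:35 PM UTC.
Add 1 hour and 11 minutes layover in Vantage Point → 5:46 PM UTC.
Add 3 hours and 52 minutes leg 2 → 9:38 PM UTC.
Add 6 hours and 48 minutes layover in Lima → 4:26 AM UTC (Jun 12).
Add 11 hours and 26 minutes leg 3 → 3:52 PM UTC.
Add 7 hours 35 minutes layover in Amsterdam → 11:27 PM UTC.
Add 14 hours and 58 minutes leg 4 → 2:25 PM UTC (Jun 13).
Oakridge City is UTC+3:30, so local arrival = 2:25 PM + 3:30 = 5:55 PM on Jun 13.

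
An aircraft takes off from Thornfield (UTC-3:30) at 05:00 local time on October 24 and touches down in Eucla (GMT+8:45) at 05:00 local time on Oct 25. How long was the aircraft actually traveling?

Eucla is 12:15 ahead of Thornfield.
Clock-face elapsed time (ignoring zones) is 24 hours.
Actual elapsed = 24 hours − 12:15 = 11 hours 45 minutes.

11 hours 45 minutes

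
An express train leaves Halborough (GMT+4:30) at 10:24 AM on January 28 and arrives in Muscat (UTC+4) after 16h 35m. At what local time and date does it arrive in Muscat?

Muscat is 0:30 behind Halborough.
After 16 hours and 35 minutes it is 2:59 AM (Jan 29) in Halborough.
Shift by the zone difference: 2:59 AM − 0:30 = 2:29 AM on Jan 29 in Muscat.

2:29 AM on January 29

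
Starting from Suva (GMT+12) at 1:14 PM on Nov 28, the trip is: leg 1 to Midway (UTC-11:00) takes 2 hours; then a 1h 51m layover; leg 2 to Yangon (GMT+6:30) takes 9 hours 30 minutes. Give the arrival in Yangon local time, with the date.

9:05 PM on Nov 28

Convert departure to UTC: 1:14 PM − 12:00 = 1:14 AM UTC on Nov 28.
Add 2 hours leg 1 → 3:14 AM UTC.
Add 1 hour 51 minutes layover in Midway → 5:05 AM UTC.
Add 9 hours 30 minutes leg 2 → 2:35 PM UTC.
Yangon is UTC+6:30, so local arrival = 2:35 PM + 6:30 = 9:05 PM on Nov 28.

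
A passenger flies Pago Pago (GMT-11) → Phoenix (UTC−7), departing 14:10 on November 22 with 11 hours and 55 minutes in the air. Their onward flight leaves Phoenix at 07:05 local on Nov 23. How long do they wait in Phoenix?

1 hour

Convert departure to UTC: 14:10 + 11:00 = 01:10 UTC on Nov 23.
Add 11 hours and 55 minutes flight time → 13:05 UTC.
Phoenix is UTC−7:00, so local arrival = 13:05 − 7:00 = 06:05 on Nov 23.
Layover = 07:05 − 06:05 = 1 hour.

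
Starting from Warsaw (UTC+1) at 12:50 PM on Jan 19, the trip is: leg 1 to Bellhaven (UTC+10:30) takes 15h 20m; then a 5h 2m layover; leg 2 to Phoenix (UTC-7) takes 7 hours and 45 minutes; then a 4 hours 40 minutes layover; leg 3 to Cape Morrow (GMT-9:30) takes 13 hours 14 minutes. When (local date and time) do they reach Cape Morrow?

Convert departure to UTC: 12:50 PM − 1:00 = 11:50 AM UTC on Jan 19.
Add 15 hours and 20 minutes leg 1 → 3:10 AM UTC (Jan 20).
Add 5 hours and 2 minutes layover in Bellhaven → 8:12 AM UTC.
Add 7 hours 45 minutes leg 2 → 3:57 PM UTC.
Add 4 hours and 40 minutes layover in Phoenix → 8:37 PM UTC.
Add 13 hours 14 minutes leg 3 → 9:51 AM UTC (Jan 21).
Cape Morrow is UTC−9:30, so local arrival = 9:51 AM − 9:30 = 12:21 AM on Jan 21.

12:21 AM on January 21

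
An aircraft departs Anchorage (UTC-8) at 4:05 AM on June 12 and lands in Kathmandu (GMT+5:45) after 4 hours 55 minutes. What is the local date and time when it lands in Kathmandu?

Convert departure to UTC: 4:05 AM + 8:00 = 12:05 PM UTC on Jun 12.
Add 4 hours and 55 minutes travel time → 5:00 PM UTC.
Kathmandu is UTC+5:45, so local arrival = 5:00 PM + 5:45 = 10:45 PM on Jun 12.

10:45 PM on June 12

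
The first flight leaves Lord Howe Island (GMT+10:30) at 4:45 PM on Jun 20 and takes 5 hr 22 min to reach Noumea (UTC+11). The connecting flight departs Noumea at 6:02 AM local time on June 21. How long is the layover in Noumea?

7 hours 25 minutes

Convert departure to UTC: 4:45 PM − 10:30 = 6:15 AM UTC on Jun 20.
Add 5 hours 22 minutes flight time → 11:37 AM UTC.
Noumea is UTC+11:00, so local arrival = 11:37 AM + 11:00 = 10:37 PM on Jun 20.
Layover = 6:02 AM − 10:37 PM (+1 day) = 7 hours 25 minutes.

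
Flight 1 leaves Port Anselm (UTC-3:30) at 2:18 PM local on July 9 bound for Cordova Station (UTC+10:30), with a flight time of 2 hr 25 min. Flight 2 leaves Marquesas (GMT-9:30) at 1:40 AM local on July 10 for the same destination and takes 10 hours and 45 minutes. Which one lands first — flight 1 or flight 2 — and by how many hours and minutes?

the first, by 25 hours 42 minutes

Flight 1 in UTC: 2:18 PM + 3:30 = 5:48 PM on Jul 9.
+2 hours 25 minutes → arrive 8:13 PM UTC on Jul 9.
Flight 2 in UTC: 1:40 AM + 9:30 = 11:10 AM on Jul 10.
+10 hours and 45 minutes → arrive 9:55 PM UTC on Jul 10.
Flight 1 lands earlier by 25 hours 42 minutes.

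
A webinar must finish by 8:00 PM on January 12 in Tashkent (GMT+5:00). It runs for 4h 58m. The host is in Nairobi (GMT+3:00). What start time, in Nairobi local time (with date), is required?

1:02 PM on Jan 12

Target end time in UTC: 8:00 PM − 5:00 = 3:00 PM on Jan 12.
Subtract 4 hours 58 minutes → start 10:02 AM UTC on Jan 12.
Nairobi is UTC+3:00: 10:02 AM + 3:00 = 1:02 PM on Jan 12.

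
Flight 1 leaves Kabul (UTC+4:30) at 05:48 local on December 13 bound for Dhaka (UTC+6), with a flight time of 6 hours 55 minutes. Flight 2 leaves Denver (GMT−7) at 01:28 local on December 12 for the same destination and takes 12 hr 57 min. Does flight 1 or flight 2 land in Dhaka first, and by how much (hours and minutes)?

the second, by 10 hours 48 minutes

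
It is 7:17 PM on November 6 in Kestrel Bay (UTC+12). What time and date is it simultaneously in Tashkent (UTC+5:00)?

12:17 PM on November 6

In UTC: 7:17 PM − 12:00 = 7:17 AM on Nov 6.
Tashkent is UTC+5:00: 7:17 AM + 5:00 = 12:17 PM on Nov 6.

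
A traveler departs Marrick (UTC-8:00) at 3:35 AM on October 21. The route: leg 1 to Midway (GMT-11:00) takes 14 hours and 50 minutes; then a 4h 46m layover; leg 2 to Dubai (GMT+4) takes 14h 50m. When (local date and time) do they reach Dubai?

Convert departure to UTC: 3:35 AM + 8:00 = 11:35 AM UTC on Oct 21.
Add 14 hours and 50 minutes leg 1 → 2:25 AM UTC (Oct 22).
Add 4 hours 46 minutes layover in Midway → 7:11 AM UTC.
Add 14 hours and 50 minutes leg 2 → 10:01 PM UTC.
Dubai is UTC+4:00, so local arrival = 10:01 PM + 4:00 = 2:01 AM on Oct 23.

2:01 AM on October 23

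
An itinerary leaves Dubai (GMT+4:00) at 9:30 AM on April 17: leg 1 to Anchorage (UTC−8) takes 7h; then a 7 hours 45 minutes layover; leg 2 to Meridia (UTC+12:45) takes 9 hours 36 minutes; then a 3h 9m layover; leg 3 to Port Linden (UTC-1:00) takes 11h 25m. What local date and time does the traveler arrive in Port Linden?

7:25 PM on Apr 18

Convert departure to UTC: 9:30 AM − 4:00 = 5:30 AM UTC on Apr 17.
Add 7 hours leg 1 → 12:30 PM UTC.
Add 7 hours 45 minutes layover in Anchorage → 8:15 PM UTC.
Add 9 hours and 36 minutes leg 2 → 5:51 AM UTC (Apr 18).
Add 3 hours and 9 minutes layover in Meridia → 9:00 AM UTC.
Add 11 hours 25 minutes leg 3 → 8:25 PM UTC.
Port Linden is UTC−1:00, so local arrival = 8:25 PM − 1:00 = 7:25 PM on Apr 18.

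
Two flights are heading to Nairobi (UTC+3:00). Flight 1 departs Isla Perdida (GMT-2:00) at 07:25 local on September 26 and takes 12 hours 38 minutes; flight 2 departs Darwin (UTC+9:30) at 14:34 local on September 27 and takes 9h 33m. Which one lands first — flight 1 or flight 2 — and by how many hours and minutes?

Flight 1 in UTC: 07:25 + 2:00 = 09:25 on Sep 26.
+12 hours 38 minutes → arrive 22:03 UTC on Sep 26.
Flight 2 in UTC: 14:34 − 9:30 = 05:04 on Sep 27.
+9 hours 33 minutes → arrive 14:37 UTC on Sep 27.
Flight 1 lands earlier by 16 hours 34 minutes.

the first, by 16 hours 34 minutes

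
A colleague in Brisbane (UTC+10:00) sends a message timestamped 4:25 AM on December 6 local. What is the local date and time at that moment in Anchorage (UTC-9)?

Anchorage is 19:00 behind Brisbane.
Shift by the zone difference: 4:25 AM − 19:00 = 9:25 AM on Dec 5 in Anchorage.

9:25 AM on December 5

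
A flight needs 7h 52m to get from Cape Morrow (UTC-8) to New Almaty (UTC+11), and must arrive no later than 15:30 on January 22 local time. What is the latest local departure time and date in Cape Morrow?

Target arrival in UTC: 15:30 − 11:00 = 04:30 on Jan 22.
Subtract 7 hours and 52 minutes → departure 20:38 UTC on Jan 21.
Cape Morrow is UTC−8:00: 20:38 − 8:00 = 12:38 on Jan 21.

12:38 on January 21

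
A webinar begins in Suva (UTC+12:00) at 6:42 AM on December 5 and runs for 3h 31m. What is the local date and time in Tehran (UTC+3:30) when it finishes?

Convert start to UTC: 6:42 AM − 12:00 = 6:42 PM UTC on Dec 4.
Add 3 hours and 31 minutes duration → 10:13 PM UTC.
Tehran is UTC+3:30, so local end time = 10:13 PM + 3:30 = 1:43 AM on Dec 5.

1:43 AM on December 5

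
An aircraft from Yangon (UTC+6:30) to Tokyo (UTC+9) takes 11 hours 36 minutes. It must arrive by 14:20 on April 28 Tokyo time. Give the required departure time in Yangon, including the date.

Target arrival in UTC: 14:20 − 9:00 = 05:20 on Apr 28.
Subtract 11 hours 36 minutes → departure 17:44 UTC on Apr 27.
Yangon is UTC+6:30: 17:44 + 6:30 = 00:14 on Apr 28.

00:14 on April 28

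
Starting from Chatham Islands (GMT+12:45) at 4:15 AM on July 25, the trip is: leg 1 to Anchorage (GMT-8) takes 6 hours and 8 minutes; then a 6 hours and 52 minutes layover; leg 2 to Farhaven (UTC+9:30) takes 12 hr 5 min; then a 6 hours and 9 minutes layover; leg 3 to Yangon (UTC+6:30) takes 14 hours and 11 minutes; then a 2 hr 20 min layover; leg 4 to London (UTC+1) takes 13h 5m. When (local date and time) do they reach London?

5:20 AM on July 27

Convert departure to UTC: 4:15 AM − 12:45 = 3:30 PM UTC on Jul 24.
Add 6 hours 8 minutes leg 1 → 9:38 PM UTC.
Add 6 hours 52 minutes layover in Anchorage → 4:30 AM UTC (Jul 25).
Add 12 hours 5 minutes leg 2 → 4:35 PM UTC.
Add 6 hours and 9 minutes layover in Farhaven → 10:44 PM UTC.
Add 14 hours and 11 minutes leg 3 → 12:55 PM UTC (Jul 26).
Add 2 hours 20 minutes layover in Yangon → 3:15 PM UTC.
Add 13 hours and 5 minutes leg 4 → 4:20 AM UTC (Jul 27).
London is UTC+1:00, so local arrival = 4:20 AM + 1:00 = 5:20 AM on Jul 27.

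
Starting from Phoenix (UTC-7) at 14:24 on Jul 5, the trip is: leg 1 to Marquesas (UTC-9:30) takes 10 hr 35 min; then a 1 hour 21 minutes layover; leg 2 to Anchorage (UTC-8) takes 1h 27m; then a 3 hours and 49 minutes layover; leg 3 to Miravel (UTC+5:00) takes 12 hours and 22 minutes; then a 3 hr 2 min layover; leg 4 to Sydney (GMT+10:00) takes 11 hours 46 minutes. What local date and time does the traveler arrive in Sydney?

Convert departure to UTC: 14:24 + 7:00 = 21:24 UTC on Jul 5.
Add 10 hours and 35 minutes leg 1 → 07:59 UTC (Jul 6).
Add 1 hour and 21 minutes layover in Marquesas → 09:20 UTC.
Add 1 hour 27 minutes leg 2 → 10:47 UTC.
Add 3 hours and 49 minutes layover in Anchorage → 14:36 UTC.
Add 12 hours 22 minutes leg 3 → 02:58 UTC (Jul 7).
Add 3 hours 2 minutes layover in Miravel → 06:00 UTC.
Add 11 hours and 46 minutes leg 4 → 17:46 UTC.
Sydney is UTC+10:00, so local arrival = 17:46 + 10:00 = 03:46 on Jul 8.

03:46 on July 8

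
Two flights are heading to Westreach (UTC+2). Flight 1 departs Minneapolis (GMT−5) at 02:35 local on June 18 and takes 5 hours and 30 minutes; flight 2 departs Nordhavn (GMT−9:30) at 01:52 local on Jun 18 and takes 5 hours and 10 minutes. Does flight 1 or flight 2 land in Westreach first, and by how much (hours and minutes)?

Flight 1 in UTC: 02:35 + 5:00 = 07:35 on Jun 18.
+5 hours 30 minutes → arrive 13:05 UTC on Jun 18.
Flight 2 in UTC: 01:52 + 9:30 = 11:22 on Jun 18.
+5 hours 10 minutes → arrive 16:32 UTC on Jun 18.
Flight 1 lands earlier by 3 hours 27 minutes.

the first, by 3 hours 27 minutes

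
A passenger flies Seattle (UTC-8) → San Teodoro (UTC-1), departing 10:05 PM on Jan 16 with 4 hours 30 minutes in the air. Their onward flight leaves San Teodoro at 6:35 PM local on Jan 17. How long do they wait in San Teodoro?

Convert departure to UTC: 10:05 PM + 8:00 = 6:05 AM UTC on Jan 17.
Add 4 hours and 30 minutes flight time → 10:35 AM UTC.
San Teodoro is UTC−1:00, so local arrival = 10:35 AM − 1:00 = 9:35 AM on Jan 17.
Layover = 6:35 PM − 9:35 AM = 9 hours.

9 hours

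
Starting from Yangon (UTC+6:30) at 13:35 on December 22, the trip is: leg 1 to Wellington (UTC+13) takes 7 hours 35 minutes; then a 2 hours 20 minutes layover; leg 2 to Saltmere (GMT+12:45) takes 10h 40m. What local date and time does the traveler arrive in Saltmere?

Convert departure to UTC: 13:35 − 6:30 = 07:05 UTC on Dec 22.
Add 7 hours 35 minutes leg 1 → 14:40 UTC.
Add 2 hours and 20 minutes layover in Wellington → 17:00 UTC.
Add 10 hours and 40 minutes leg 2 → 03:40 UTC (Dec 23).
Saltmere is UTC+12:45, so local arrival = 03:40 + 12:45 = 16:25 on Dec 23.

16:25 on Dec 23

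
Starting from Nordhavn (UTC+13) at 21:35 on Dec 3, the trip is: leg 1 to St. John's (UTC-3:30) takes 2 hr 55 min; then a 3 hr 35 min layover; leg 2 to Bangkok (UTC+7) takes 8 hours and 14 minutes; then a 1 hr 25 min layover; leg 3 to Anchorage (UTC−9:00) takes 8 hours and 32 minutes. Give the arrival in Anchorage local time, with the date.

00:16 on Dec 4

Convert departure to UTC: 21:35 − 13:00 = 08:35 UTC on Dec 3.
Add 2 hours 55 minutes leg 1 → 11:30 UTC.
Add 3 hours and 35 minutes layover in St. John's → 15:05 UTC.
Add 8 hours and 14 minutes leg 2 → 23:19 UTC.
Add 1 hour and 25 minutes layover in Bangkok → 00:44 UTC (Dec 4).
Add 8 hours 32 minutes leg 3 → 09:16 UTC.
Anchorage is UTC−9:00, so local arrival = 09:16 − 9:00 = 00:16 on Dec 4.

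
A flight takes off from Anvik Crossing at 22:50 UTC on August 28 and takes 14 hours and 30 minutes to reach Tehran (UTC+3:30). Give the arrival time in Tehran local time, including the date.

Departure is given in UTC: 22:50 on Aug 28.
Add 14 hours 30 minutes → 13:20 UTC (Aug 29).
Tehran is UTC+3:30: 13:20 + 3:30 = 16:50 on Aug 29.

16:50 on Aug 29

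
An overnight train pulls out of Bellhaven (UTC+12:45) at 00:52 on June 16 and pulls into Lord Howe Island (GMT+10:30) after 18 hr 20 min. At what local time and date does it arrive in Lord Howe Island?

Convert departure to UTC: 00:52 − 12:45 = 12:07 UTC on Jun 15.
Add 18 hours 20 minutes travel time → 06:27 UTC (Jun 16).
Lord Howe Island is UTC+10:30, so local arrival = 06:27 + 10:30 = 16:57 on Jun 16.

16:57 on June 16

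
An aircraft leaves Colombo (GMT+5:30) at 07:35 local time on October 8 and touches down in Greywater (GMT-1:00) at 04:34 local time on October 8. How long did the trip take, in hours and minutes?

Departure in UTC: 07:35 − 5:30 = 02:05 on Oct 8.
Arrival in UTC: 04:34 + 1:00 = 05:34 on Oct 8.
Elapsed = 05:34 − 02:05 = 3 hours 29 minutes.

3 hours 29 minutes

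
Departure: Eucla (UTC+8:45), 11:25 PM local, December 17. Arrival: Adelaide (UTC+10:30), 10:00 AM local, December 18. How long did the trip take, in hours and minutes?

8 hours 50 minutes

Departure in UTC: 11:25 PM − 8:45 = 2:40 PM on Dec 17.
Arrival in UTC: 10:00 AM − 10:30 = 11:30 PM on Dec 17.
Elapsed = 11:30 PM − 2:40 PM = 8 hours 50 minutes.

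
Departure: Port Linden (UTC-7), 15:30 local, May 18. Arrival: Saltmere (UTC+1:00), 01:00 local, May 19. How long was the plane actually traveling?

1 hour 30 minutes

Saltmere is 8:00 ahead of Port Linden.
Clock-face elapsed time (ignoring zones) is 9 hours 30 minutes.
Actual elapsed = 9 hours 30 minutes − 8:00 = 1 hour 30 minutes.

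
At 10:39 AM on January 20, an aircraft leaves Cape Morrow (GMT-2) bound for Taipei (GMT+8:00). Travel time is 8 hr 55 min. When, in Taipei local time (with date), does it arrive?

5:34 AM on January 21

Convert departure to UTC: 10:39 AM + 2:00 = 12:39 PM UTC on Jan 20.
Add 8 hours 55 minutes travel time → 9:34 PM UTC.
Taipei is UTC+8:00, so local arrival = 9:34 PM + 8:00 = 5:34 AM on Jan 21.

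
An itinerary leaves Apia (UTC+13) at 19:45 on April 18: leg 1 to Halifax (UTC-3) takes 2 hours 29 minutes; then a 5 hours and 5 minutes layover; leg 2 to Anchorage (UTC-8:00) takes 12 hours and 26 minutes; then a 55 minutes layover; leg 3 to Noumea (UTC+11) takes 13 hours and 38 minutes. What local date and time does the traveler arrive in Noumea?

Convert departure to UTC: 19:45 − 13:00 = 06:45 UTC on Apr 18.
Add 2 hours 29 minutes leg 1 → 09:14 UTC.
Add 5 hours 5 minutes layover in Halifax → 14:19 UTC.
Add 12 hours and 26 minutes leg 2 → 02:45 UTC (Apr 19).
Add 55 minutes layover in Anchorage → 03:40 UTC.
Add 13 hours and 38 minutes leg 3 → 17:18 UTC.
Noumea is UTC+11:00, so local arrival = 17:18 + 11:00 = 04:18 on Apr 20.

04:18 on Apr 20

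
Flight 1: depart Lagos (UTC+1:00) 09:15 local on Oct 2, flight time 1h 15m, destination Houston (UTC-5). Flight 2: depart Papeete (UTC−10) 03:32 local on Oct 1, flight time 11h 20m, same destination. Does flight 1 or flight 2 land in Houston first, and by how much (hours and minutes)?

the second, by 8 hours 38 minutes

Flight 1 in UTC: 09:15 − 1:00 = 08:15 on Oct 2.
+1 hour 15 minutes → arrive 09:30 UTC on Oct 2.
Flight 2 in UTC: 03:32 + 10:00 = 13:32 on Oct 1.
+11 hours 20 minutes → arrive 00:52 UTC on Oct 2.
Flight 2 lands earlier by 8 hours 38 minutes.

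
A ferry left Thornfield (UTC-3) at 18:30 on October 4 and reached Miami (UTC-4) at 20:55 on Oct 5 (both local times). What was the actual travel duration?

27 hours 25 minutes

Departure in UTC: 18:30 + 3:00 = 21:30 on Oct 4.
Arrival in UTC: 20:55 + 4:00 = 00:55 on Oct 6.
Elapsed = 00:55 − 21:30 (+2 days) = 27 hours 25 minutes.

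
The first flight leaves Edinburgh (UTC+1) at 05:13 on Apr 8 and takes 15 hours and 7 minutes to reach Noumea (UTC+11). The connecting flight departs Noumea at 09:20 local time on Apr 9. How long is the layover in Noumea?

Convert departure to UTC: 05:13 − 1:00 = 04:13 UTC on Apr 8.
Add 15 hours and 7 minutes flight time → 19:20 UTC.
Noumea is UTC+11:00, so local arrival = 19:20 + 11:00 = 06:20 on Apr 9.
Layover = 09:20 − 06:20 = 3 hours.

3 hours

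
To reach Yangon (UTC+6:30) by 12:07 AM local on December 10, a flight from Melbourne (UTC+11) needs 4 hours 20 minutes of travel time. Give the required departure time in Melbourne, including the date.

12:17 AM on Dec 10

Target arrival in UTC: 12:07 AM − 6:30 = 5:37 PM on Dec 9.
Subtract 4 hours and 20 minutes → departure 1:17 PM UTC on Dec 9.
Melbourne is UTC+11:00: 1:17 PM + 11:00 = 12:17 AM on Dec 10.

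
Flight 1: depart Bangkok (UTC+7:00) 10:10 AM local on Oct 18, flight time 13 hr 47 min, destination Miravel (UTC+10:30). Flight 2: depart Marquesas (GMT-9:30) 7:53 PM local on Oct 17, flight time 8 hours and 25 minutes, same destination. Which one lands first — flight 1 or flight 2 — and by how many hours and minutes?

the second, by 3 hours 9 minutes

Flight 1 in UTC: 10:10 AM − 7:00 = 3:10 AM on Oct 18.
+13 hours 47 minutes → arrive 4:57 PM UTC on Oct 18.
Flight 2 in UTC: 7:53 PM + 9:30 = 5:23 AM on Oct 18.
+8 hours and 25 minutes → arrive 1:48 PM UTC on Oct 18.
Flight 2 lands earlier by 3 hours 9 minutes.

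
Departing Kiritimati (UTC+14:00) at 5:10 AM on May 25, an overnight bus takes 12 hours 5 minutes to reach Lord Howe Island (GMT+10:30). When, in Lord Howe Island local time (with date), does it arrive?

1:45 PM on May 25

Lord Howe Island is 3:30 behind Kiritimati.
After 12 hours and 5 minutes it is 5:15 PM in Kiritimati.
Shift by the zone difference: 5:15 PM − 3:30 = 1:45 PM on May 25 in Lord Howe Island.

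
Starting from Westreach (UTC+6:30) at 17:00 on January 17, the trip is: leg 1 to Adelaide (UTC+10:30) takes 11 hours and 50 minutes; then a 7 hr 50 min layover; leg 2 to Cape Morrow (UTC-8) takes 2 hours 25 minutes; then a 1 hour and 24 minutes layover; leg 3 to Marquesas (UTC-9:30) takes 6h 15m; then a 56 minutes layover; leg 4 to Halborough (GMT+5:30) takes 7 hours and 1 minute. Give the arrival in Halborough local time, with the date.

Convert departure to UTC: 17:00 − 6:30 = 10:30 UTC on Jan 17.
Add 11 hours 50 minutes leg 1 → 22:20 UTC.
Add 7 hours 50 minutes layover in Adelaide → 06:10 UTC (Jan 18).
Add 2 hours 25 minutes leg 2 → 08:35 UTC.
Add 1 hour and 24 minutes layover in Cape Morrow → 09:59 UTC.
Add 6 hours and 15 minutes leg 3 → 16:14 UTC.
Add 56 minutes layover in Marquesas → 17:10 UTC.
Add 7 hours 1 minute leg 4 → 00:11 UTC (Jan 19).
Halborough is UTC+5:30, so local arrival = 00:11 + 5:30 = 05:41 on Jan 19.

05:41 on January 19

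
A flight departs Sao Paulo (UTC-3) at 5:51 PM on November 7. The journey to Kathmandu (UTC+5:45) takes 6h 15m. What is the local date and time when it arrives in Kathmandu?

8:51 AM on November 8

Convert departure to UTC: 5:51 PM + 3:00 = 8:51 PM UTC on Nov 7.
Add 6 hours and 15 minutes travel time → 3:06 AM UTC (Nov 8).
Kathmandu is UTC+5:45, so local arrival = 3:06 AM + 5:45 = 8:51 AM on Nov 8.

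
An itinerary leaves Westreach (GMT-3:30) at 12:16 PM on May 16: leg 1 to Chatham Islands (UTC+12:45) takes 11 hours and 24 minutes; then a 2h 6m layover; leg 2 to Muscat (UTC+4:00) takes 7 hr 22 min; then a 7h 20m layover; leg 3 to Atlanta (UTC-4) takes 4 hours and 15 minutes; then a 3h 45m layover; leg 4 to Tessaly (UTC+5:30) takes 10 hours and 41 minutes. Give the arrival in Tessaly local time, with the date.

Convert departure to UTC: 12:16 PM + 3:30 = 3:46 PM UTC on May 16.
Add 11 hours 24 minutes leg 1 → 3:10 AM UTC (May 17).
Add 2 hours 6 minutes layover in Chatham Islands → 5:16 AM UTC.
Add 7 hours and 22 minutes leg 2 → 12:38 PM UTC.
Add 7 hours 20 minutes layover in Muscat → 7:58 PM UTC.
Add 4 hours and 15 minutes leg 3 → 12:13 AM UTC (May 18).
Add 3 hours and 45 minutes layover in Atlanta → 3:58 AM UTC.
Add 10 hours and 41 minutes leg 4 → 2:39 PM UTC.
Tessaly is UTC+5:30, so local arrival = 2:39 PM + 5:30 = 8:09 PM on May 18.

8:09 PM on May 18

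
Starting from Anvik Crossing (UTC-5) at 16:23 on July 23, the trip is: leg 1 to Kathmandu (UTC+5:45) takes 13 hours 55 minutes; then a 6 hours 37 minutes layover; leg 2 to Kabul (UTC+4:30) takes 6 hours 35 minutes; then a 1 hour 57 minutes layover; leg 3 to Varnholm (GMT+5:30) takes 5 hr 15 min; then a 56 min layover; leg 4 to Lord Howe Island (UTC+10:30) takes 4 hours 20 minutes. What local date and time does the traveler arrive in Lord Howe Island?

Convert departure to UTC: 16:23 + 5:00 = 21:23 UTC on Jul 23.
Add 13 hours 55 minutes leg 1 → 11:18 UTC (Jul 24).
Add 6 hours 37 minutes layover in Kathmandu → 17:55 UTC.
Add 6 hours and 35 minutes leg 2 → 00:30 UTC (Jul 25).
Add 1 hour and 57 minutes layover in Kabul → 02:27 UTC.
Add 5 hours and 15 minutes leg 3 → 07:42 UTC.
Add 56 minutes layover in Varnholm → 08:38 UTC.
Add 4 hours 20 minutes leg 4 → 12:58 UTC.
Lord Howe Island is UTC+10:30, so local arrival = 12:58 + 10:30 = 23:28 on Jul 25.

23:28 on Jul 25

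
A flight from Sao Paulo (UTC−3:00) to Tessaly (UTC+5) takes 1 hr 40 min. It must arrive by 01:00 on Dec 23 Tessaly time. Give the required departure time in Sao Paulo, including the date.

15:20 on Dec 22

Target arrival in UTC: 01:00 − 5:00 = 20:00 on Dec 22.
Subtract 1 hour and 40 minutes → departure 18:20 UTC on Dec 22.
Sao Paulo is UTC−3:00: 18:20 − 3:00 = 15:20 on Dec 22.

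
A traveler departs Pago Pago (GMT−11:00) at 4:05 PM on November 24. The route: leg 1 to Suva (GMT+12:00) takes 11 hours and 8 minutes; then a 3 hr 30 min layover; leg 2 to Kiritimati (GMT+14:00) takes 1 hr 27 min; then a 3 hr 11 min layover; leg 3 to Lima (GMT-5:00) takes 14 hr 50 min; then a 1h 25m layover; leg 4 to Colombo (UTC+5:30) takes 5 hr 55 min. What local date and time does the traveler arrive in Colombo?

2:01 AM on November 27

Convert departure to UTC: 4:05 PM + 11:00 = 3:05 AM UTC on Nov 25.
Add 11 hours and 8 minutes leg 1 → 2:13 PM UTC.
Add 3 hours and 30 minutes layover in Suva → 5:43 PM UTC.
Add 1 hour 27 minutes leg 2 → 7:10 PM UTC.
Add 3 hours and 11 minutes layover in Kiritimati → 10:21 PM UTC.
Add 14 hours and 50 minutes leg 3 → 1:11 PM UTC (Nov 26).
Add 1 hour 25 minutes layover in Lima → 2:36 PM UTC.
Add 5 hours 55 minutes leg 4 → 8:31 PM UTC.
Colombo is UTC+5:30, so local arrival = 8:31 PM + 5:30 = 2:01 AM on Nov 27.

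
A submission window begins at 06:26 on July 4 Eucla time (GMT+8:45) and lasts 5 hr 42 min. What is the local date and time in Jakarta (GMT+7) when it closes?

Convert start to UTC: 06:26 − 8:45 = 21:41 UTC on Jul 3.
Add 5 hours 42 minutes duration → 03:23 UTC (Jul 4).
Jakarta is UTC+7:00, so local end time = 03:23 + 7:00 = 10:23 on Jul 4.

10:23 on Jul 4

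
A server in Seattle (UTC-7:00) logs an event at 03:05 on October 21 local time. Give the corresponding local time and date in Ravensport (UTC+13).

In UTC: 03:05 + 7:00 = 10:05 on Oct 21.
Ravensport is UTC+13:00: 10:05 + 13:00 = 23:05 on Oct 21.

23:05 on October 21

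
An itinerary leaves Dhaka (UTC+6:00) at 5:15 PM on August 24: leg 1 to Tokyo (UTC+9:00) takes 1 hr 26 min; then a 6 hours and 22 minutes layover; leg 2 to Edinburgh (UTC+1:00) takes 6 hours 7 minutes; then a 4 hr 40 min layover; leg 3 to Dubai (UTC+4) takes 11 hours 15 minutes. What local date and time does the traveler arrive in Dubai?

Convert departure to UTC: 5:15 PM − 6:00 = 11:15 AM UTC on Aug 24.
Add 1 hour 26 minutes leg 1 → 12:41 PM UTC.
Add 6 hours and 22 minutes layover in Tokyo → 7:03 PM UTC.
Add 6 hours 7 minutes leg 2 → 1:10 AM UTC (Aug 25).
Add 4 hours 40 minutes layover in Edinburgh → 5:50 AM UTC.
Add 11 hours 15 minutes leg 3 → 5:05 PM UTC.
Dubai is UTC+4:00, so local arrival = 5:05 PM + 4:00 = 9:05 PM on Aug 25.

9:05 PM on August 25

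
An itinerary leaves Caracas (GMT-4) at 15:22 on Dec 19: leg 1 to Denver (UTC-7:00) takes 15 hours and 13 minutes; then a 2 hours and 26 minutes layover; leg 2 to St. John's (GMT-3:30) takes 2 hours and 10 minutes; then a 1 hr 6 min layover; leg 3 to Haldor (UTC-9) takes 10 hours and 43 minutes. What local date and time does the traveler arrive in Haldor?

Convert departure to UTC: 15:22 + 4:00 = 19:22 UTC on Dec 19.
Add 15 hours 13 minutes leg 1 → 10:35 UTC (Dec 20).
Add 2 hours and 26 minutes layover in Denver → 13:01 UTC.
Add 2 hours 10 minutes leg 2 → 15:11 UTC.
Add 1 hour 6 minutes layover in St. John's → 16:17 UTC.
Add 10 hours 43 minutes leg 3 → 03:00 UTC (Dec 21).
Haldor is UTC−9:00, so local arrival = 03:00 − 9:00 = 18:00 on Dec 20.

18:00 on December 20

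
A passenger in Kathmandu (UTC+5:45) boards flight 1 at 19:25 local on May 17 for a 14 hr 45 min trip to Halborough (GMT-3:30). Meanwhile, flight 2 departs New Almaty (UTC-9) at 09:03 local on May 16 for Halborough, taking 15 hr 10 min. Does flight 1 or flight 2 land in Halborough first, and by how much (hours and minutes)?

the second, by 19 hours 12 minutes

Flight 1 in UTC: 19:25 − 5:45 = 13:40 on May 17.
+14 hours 45 minutes → arrive 04:25 UTC on May 18.
Flight 2 in UTC: 09:03 + 9:00 = 18:03 on May 16.
+15 hours and 10 minutes → arrive 09:13 UTC on May 17.
Flight 2 lands earlier by 19 hours 12 minutes.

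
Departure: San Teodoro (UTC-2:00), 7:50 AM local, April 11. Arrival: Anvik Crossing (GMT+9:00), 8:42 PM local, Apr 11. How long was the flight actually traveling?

1 hour 52 minutes

Departure in UTC: 7:50 AM + 2:00 = 9:50 AM on Apr 11.
Arrival in UTC: 8:42 PM − 9:00 = 11:42 AM on Apr 11.
Elapsed = 11:42 AM − 9:50 AM = 1 hour 52 minutes.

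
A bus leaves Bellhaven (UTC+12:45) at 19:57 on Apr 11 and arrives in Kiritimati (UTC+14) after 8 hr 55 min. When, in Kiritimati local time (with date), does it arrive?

Convert departure to UTC: 19:57 − 12:45 = 07:12 UTC on Apr 11.
Add 8 hours 55 minutes travel time → 16:07 UTC.
Kiritimati is UTC+14:00, so local arrival = 16:07 + 14:00 = 06:07 on Apr 12.

06:07 on Apr 12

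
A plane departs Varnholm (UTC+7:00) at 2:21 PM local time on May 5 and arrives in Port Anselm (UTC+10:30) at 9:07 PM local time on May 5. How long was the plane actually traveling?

3 hours 16 minutes

Departure in UTC: 2:21 PM − 7:00 = 7:21 AM on May 5.
Arrival in UTC: 9:07 PM − 10:30 = 10:37 AM on May 5.
Elapsed = 10:37 AM − 7:21 AM = 3 hours 16 minutes.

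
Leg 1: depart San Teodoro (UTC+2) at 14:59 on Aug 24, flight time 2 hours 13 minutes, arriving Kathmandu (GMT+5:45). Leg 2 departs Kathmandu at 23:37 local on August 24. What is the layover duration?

Convert departure to UTC: 14:59 − 2:00 = 12:59 UTC on Aug 24.
Add 2 hours and 13 minutes flight time → 15:12 UTC.
Kathmandu is UTC+5:45, so local arrival = 15:12 + 5:45 = 20:57 on Aug 24.
Layover = 23:37 − 20:57 = 2 hours 40 minutes.

2 hours 40 minutes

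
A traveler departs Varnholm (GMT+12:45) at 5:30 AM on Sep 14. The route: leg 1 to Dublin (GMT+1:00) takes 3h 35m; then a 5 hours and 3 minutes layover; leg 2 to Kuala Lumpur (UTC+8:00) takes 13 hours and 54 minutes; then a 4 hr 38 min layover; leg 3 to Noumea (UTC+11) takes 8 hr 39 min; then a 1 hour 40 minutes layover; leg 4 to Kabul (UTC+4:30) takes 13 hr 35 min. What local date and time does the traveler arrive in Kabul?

12:19 AM on September 16

Convert departure to UTC: 5:30 AM − 12:45 = 4:45 PM UTC on Sep 13.
Add 3 hours 35 minutes leg 1 → 8:20 PM UTC.
Add 5 hours 3 minutes layover in Dublin → 1:23 AM UTC (Sep 14).
Add 13 hours and 54 minutes leg 2 → 3:17 PM UTC.
Add 4 hours 38 minutes layover in Kuala Lumpur → 7:55 PM UTC.
Add 8 hours 39 minutes leg 3 → 4:34 AM UTC (Sep 15).
Add 1 hour and 40 minutes layover in Noumea → 6:14 AM UTC.
Add 13 hours and 35 minutes leg 4 → 7:49 PM UTC.
Kabul is UTC+4:30, so local arrival = 7:49 PM + 4:30 = 12:19 AM on Sep 16.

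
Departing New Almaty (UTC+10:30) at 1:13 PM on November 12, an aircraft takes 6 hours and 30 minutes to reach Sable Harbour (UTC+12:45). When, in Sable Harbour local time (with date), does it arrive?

9:58 PM on November 12

Convert departure to UTC: 1:13 PM − 10:30 = 2:43 AM UTC on Nov 12.
Add 6 hours 30 minutes travel time → 9:13 AM UTC.
Sable Harbour is UTC+12:45, so local arrival = 9:13 AM + 12:45 = 9:58 PM on Nov 12.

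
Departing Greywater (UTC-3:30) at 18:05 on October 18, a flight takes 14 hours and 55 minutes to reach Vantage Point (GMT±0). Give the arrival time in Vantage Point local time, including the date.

Convert departure to UTC: 18:05 + 3:30 = 21:35 UTC on Oct 18.
Add 14 hours 55 minutes travel time → 12:30 UTC (Oct 19).
Vantage Point is UTC+0, so local arrival is the same: 12:30 on Oct 19.

12:30 on October 19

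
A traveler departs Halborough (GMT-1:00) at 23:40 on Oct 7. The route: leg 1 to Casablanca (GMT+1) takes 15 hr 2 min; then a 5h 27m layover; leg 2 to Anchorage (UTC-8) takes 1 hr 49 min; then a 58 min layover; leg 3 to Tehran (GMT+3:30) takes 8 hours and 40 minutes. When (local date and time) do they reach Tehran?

Convert departure to UTC: 23:40 + 1:00 = 00:40 UTC on Oct 8.
Add 15 hours 2 minutes leg 1 → 15:42 UTC.
Add 5 hours and 27 minutes layover in Casablanca → 21:09 UTC.
Add 1 hour and 49 minutes leg 2 → 22:58 UTC.
Add 58 minutes layover in Anchorage → 23:56 UTC.
Add 8 hours and 40 minutes leg 3 → 08:36 UTC (Oct 9).
Tehran is UTC+3:30, so local arrival = 08:36 + 3:30 = 12:06 on Oct 9.

12:06 on Oct 9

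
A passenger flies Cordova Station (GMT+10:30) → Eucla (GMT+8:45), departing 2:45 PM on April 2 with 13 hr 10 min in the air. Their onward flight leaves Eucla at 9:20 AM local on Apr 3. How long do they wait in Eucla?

7 hours 10 minutes

Convert departure to UTC: 2:45 PM − 10:30 = 4:15 AM UTC on Apr 2.
Add 13 hours and 10 minutes flight time → 5:25 PM UTC.
Eucla is UTC+8:45, so local arrival = 5:25 PM + 8:45 = 2:10 AM on Apr 3.
Layover = 9:20 AM − 2:10 AM = 7 hours 10 minutes.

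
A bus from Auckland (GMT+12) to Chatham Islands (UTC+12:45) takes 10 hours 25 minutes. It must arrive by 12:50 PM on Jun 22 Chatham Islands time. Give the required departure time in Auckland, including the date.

Target arrival in UTC: 12:50 PM − 12:45 = 12:05 AM on Jun 22.
Subtract 10 hours 25 minutes → departure 1:40 PM UTC on Jun 21.
Auckland is UTC+12:00: 1:40 PM + 12:00 = 1:40 AM on Jun 22.

1:40 AM on June 22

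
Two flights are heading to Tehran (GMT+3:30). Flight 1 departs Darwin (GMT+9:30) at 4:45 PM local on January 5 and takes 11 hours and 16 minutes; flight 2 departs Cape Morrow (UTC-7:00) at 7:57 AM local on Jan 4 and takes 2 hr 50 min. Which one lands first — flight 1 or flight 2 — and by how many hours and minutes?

the second, by 24 hours 44 minutes

Flight 1 in UTC: 4:45 PM − 9:30 = 7:15 AM on Jan 5.
+11 hours 16 minutes → arrive 6:31 PM UTC on Jan 5.
Flight 2 in UTC: 7:57 AM + 7:00 = 2:57 PM on Jan 4.
+2 hours and 50 minutes → arrive 5:47 PM UTC on Jan 4.
Flight 2 lands earlier by 24 hours 44 minutes.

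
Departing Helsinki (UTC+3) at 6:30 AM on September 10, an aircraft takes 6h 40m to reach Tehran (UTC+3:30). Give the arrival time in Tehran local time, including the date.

Convert departure to UTC: 6:30 AM − 3:00 = 3:30 AM UTC on Sep 10.
Add 6 hours and 40 minutes travel time → 10:10 AM UTC.
Tehran is UTC+3:30, so local arrival = 10:10 AM + 3:30 = 1:40 PM on Sep 10.

1:40 PM on Sep 10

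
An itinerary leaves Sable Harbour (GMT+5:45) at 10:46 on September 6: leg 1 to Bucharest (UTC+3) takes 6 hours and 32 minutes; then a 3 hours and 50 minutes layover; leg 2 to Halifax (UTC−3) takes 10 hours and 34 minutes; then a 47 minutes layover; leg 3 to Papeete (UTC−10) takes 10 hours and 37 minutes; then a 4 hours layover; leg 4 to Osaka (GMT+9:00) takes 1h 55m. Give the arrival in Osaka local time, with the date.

Convert departure to UTC: 10:46 − 5:45 = 05:01 UTC on Sep 6.
Add 6 hours 32 minutes leg 1 → 11:33 UTC.
Add 3 hours 50 minutes layover in Bucharest → 15:23 UTC.
Add 10 hours 34 minutes leg 2 → 01:57 UTC (Sep 7).
Add 47 minutes layover in Halifax → 02:44 UTC.
Add 10 hours 37 minutes leg 3 → 13:21 UTC.
Add 4 hours layover in Papeete → 17:21 UTC.
Add 1 hour 55 minutes leg 4 → 19:16 UTC.
Osaka is UTC+9:00, so local arrival = 19:16 + 9:00 = 04:16 on Sep 8.

04:16 on September 8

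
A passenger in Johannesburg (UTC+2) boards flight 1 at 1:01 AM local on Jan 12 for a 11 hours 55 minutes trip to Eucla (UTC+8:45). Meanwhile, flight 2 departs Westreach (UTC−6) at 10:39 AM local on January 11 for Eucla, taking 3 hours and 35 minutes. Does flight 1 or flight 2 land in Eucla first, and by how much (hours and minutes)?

Flight 1 in UTC: 1:01 AM − 2:00 = 11:01 PM on Jan 11.
+11 hours 55 minutes → arrive 10:56 AM UTC on Jan 12.
Flight 2 in UTC: 10:39 AM + 6:00 = 4:39 PM on Jan 11.
+3 hours and 35 minutes → arrive 8:14 PM UTC on Jan 11.
Flight 2 lands earlier by 14 hours 42 minutes.

the second, by 14 hours 42 minutes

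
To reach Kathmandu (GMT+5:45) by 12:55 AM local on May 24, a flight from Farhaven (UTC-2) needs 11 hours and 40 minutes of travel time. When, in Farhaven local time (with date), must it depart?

5:30 AM on May 23

Target arrival in UTC: 12:55 AM − 5:45 = 7:10 PM on May 23.
Subtract 11 hours and 40 minutes → departure 7:30 AM UTC on May 23.
Farhaven is UTC−2:00: 7:30 AM − 2:00 = 5:30 AM on May 23.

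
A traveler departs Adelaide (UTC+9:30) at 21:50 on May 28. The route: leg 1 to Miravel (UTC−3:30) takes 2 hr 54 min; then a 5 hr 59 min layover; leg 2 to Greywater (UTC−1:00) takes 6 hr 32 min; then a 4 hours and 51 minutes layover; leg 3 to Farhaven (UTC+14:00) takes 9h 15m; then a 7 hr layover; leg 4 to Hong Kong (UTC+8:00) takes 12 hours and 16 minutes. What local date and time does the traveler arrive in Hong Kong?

Convert departure to UTC: 21:50 − 9:30 = 12:20 UTC on May 28.
Add 2 hours and 54 minutes leg 1 → 15:14 UTC.
Add 5 hours 59 minutes layover in Miravel → 21:13 UTC.
Add 6 hours 32 minutes leg 2 → 03:45 UTC (May 29).
Add 4 hours and 51 minutes layover in Greywater → 08:36 UTC.
Add 9 hours and 15 minutes leg 3 → 17:51 UTC.
Add 7 hours layover in Farhaven → 00:51 UTC (May 30).
Add 12 hours and 16 minutes leg 4 → 13:07 UTC.
Hong Kong is UTC+8:00, so local arrival = 13:07 + 8:00 = 21:07 on May 30.

21:07 on May 30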